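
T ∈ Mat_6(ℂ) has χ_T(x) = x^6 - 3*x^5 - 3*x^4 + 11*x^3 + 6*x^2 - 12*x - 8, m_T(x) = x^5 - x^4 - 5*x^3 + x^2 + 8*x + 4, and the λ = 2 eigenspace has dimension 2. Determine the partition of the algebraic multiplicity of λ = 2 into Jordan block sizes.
Block sizes for λ = 2: [2, 1]

Step 1 — from the characteristic polynomial, algebraic multiplicity of λ = 2 is 3. From dim ker(T − (2)·I) = 2, there are exactly 2 Jordan blocks for λ = 2.
Step 2 — from the minimal polynomial, the factor (x − 2)^2 tells us the largest block for λ = 2 has size 2.
Step 3 — with total size 3, 2 blocks, and largest block 2, the block sizes (in nonincreasing order) are [2, 1].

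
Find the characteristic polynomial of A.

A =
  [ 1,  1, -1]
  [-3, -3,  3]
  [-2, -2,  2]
x^3

Expanding det(x·I − A) (e.g. by cofactor expansion or by noting that A is similar to its Jordan form J, which has the same characteristic polynomial as A) gives
  χ_A(x) = x^3
which factors as x^3. The eigenvalues (with algebraic multiplicities) are λ = 0 with multiplicity 3.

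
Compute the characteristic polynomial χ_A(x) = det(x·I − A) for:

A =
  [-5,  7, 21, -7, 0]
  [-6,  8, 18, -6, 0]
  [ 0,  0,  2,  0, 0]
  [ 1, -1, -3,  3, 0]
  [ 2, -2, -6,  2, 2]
x^5 - 10*x^4 + 40*x^3 - 80*x^2 + 80*x - 32

Expanding det(x·I − A) (e.g. by cofactor expansion or by noting that A is similar to its Jordan form J, which has the same characteristic polynomial as A) gives
  χ_A(x) = x^5 - 10*x^4 + 40*x^3 - 80*x^2 + 80*x - 32
which factors as (x - 2)^5. The eigenvalues (with algebraic multiplicities) are λ = 2 with multiplicity 5.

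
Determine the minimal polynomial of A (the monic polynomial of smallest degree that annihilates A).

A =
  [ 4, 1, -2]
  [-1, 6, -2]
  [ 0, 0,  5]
x^2 - 10*x + 25

The characteristic polynomial is χ_A(x) = (x - 5)^3, so the eigenvalues are known. The minimal polynomial is
  m_A(x) = Π_λ (x − λ)^{k_λ}
where k_λ is the size of the *largest* Jordan block for λ (equivalently, the smallest k with (A − λI)^k v = 0 for every generalised eigenvector v of λ).

  λ = 5: largest Jordan block has size 2, contributing (x − 5)^2

So m_A(x) = (x - 5)^2 = x^2 - 10*x + 25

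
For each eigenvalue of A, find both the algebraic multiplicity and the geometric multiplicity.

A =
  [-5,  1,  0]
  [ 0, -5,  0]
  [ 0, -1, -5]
λ = -5: alg = 3, geom = 2

Step 1 — factor the characteristic polynomial to read off the algebraic multiplicities:
  χ_A(x) = (x + 5)^3

Step 2 — compute geometric multiplicities via the rank-nullity identity g(λ) = n − rank(A − λI):
  rank(A − (-5)·I) = 1, so dim ker(A − (-5)·I) = n − 1 = 2

Summary:
  λ = -5: algebraic multiplicity = 3, geometric multiplicity = 2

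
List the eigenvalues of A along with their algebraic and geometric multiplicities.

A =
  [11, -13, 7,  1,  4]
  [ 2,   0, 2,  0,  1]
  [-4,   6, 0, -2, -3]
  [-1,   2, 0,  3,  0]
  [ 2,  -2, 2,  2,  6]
λ = 4: alg = 5, geom = 2

Step 1 — factor the characteristic polynomial to read off the algebraic multiplicities:
  χ_A(x) = (x - 4)^5

Step 2 — compute geometric multiplicities via the rank-nullity identity g(λ) = n − rank(A − λI):
  rank(A − (4)·I) = 3, so dim ker(A − (4)·I) = n − 3 = 2

Summary:
  λ = 4: algebraic multiplicity = 5, geometric multiplicity = 2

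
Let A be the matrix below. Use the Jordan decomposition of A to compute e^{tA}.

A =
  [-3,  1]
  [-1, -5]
e^{tA} =
  [t*exp(-4*t) + exp(-4*t), t*exp(-4*t)]
  [-t*exp(-4*t), -t*exp(-4*t) + exp(-4*t)]

Strategy: write A = P · J · P⁻¹ where J is a Jordan canonical form, so e^{tA} = P · e^{tJ} · P⁻¹, and e^{tJ} can be computed block-by-block.

A has Jordan form
J =
  [-4,  1]
  [ 0, -4]
(up to reordering of blocks).

Per-block formulas:
  For a 2×2 Jordan block J_2(-4): exp(t · J_2(-4)) = e^(-4t)·(I + t·N), where N is the 2×2 nilpotent shift.

After assembling e^{tJ} and conjugating by P, we get:

e^{tA} =
  [t*exp(-4*t) + exp(-4*t), t*exp(-4*t)]
  [-t*exp(-4*t), -t*exp(-4*t) + exp(-4*t)]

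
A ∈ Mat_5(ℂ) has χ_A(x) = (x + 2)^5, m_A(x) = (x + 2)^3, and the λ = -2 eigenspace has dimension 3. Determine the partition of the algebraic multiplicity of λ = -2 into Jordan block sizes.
Block sizes for λ = -2: [3, 1, 1]

Step 1 — from the characteristic polynomial, algebraic multiplicity of λ = -2 is 5. From dim ker(A − (-2)·I) = 3, there are exactly 3 Jordan blocks for λ = -2.
Step 2 — from the minimal polynomial, the factor (x + 2)^3 tells us the largest block for λ = -2 has size 3.
Step 3 — with total size 5, 3 blocks, and largest block 3, the block sizes (in nonincreasing order) are [3, 1, 1].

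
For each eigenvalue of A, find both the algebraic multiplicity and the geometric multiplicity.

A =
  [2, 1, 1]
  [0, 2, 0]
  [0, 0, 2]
λ = 2: alg = 3, geom = 2

Step 1 — factor the characteristic polynomial to read off the algebraic multiplicities:
  χ_A(x) = (x - 2)^3

Step 2 — compute geometric multiplicities via the rank-nullity identity g(λ) = n − rank(A − λI):
  rank(A − (2)·I) = 1, so dim ker(A − (2)·I) = n − 1 = 2

Summary:
  λ = 2: algebraic multiplicity = 3, geometric multiplicity = 2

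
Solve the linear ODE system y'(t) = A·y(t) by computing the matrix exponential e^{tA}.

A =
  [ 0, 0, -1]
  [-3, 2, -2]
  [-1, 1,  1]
e^{tA} =
  [t^2*exp(t) - t*exp(t) + exp(t), -t^2*exp(t)/2, t^2*exp(t)/2 - t*exp(t)]
  [t^2*exp(t) - 3*t*exp(t), -t^2*exp(t)/2 + t*exp(t) + exp(t), t^2*exp(t)/2 - 2*t*exp(t)]
  [-t^2*exp(t) - t*exp(t), t^2*exp(t)/2 + t*exp(t), -t^2*exp(t)/2 + exp(t)]

Strategy: write A = P · J · P⁻¹ where J is a Jordan canonical form, so e^{tA} = P · e^{tJ} · P⁻¹, and e^{tJ} can be computed block-by-block.

A has Jordan form
J =
  [1, 1, 0]
  [0, 1, 1]
  [0, 0, 1]
(up to reordering of blocks).

Per-block formulas:
  For a 3×3 Jordan block J_3(1): exp(t · J_3(1)) = e^(1t)·(I + t·N + (t^2/2)·N^2), where N is the 3×3 nilpotent shift.

After assembling e^{tJ} and conjugating by P, we get:

e^{tA} =
  [t^2*exp(t) - t*exp(t) + exp(t), -t^2*exp(t)/2, t^2*exp(t)/2 - t*exp(t)]
  [t^2*exp(t) - 3*t*exp(t), -t^2*exp(t)/2 + t*exp(t) + exp(t), t^2*exp(t)/2 - 2*t*exp(t)]
  [-t^2*exp(t) - t*exp(t), t^2*exp(t)/2 + t*exp(t), -t^2*exp(t)/2 + exp(t)]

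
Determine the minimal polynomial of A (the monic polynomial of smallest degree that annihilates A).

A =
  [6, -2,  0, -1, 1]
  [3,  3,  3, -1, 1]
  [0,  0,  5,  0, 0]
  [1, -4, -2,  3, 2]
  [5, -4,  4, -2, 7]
x^3 - 14*x^2 + 65*x - 100

The characteristic polynomial is χ_A(x) = (x - 5)^4*(x - 4), so the eigenvalues are known. The minimal polynomial is
  m_A(x) = Π_λ (x − λ)^{k_λ}
where k_λ is the size of the *largest* Jordan block for λ (equivalently, the smallest k with (A − λI)^k v = 0 for every generalised eigenvector v of λ).

  λ = 4: largest Jordan block has size 1, contributing (x − 4)
  λ = 5: largest Jordan block has size 2, contributing (x − 5)^2

So m_A(x) = (x - 5)^2*(x - 4) = x^3 - 14*x^2 + 65*x - 100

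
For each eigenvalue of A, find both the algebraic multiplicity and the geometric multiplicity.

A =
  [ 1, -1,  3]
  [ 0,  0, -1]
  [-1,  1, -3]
λ = -1: alg = 2, geom = 1; λ = 0: alg = 1, geom = 1

Step 1 — factor the characteristic polynomial to read off the algebraic multiplicities:
  χ_A(x) = x*(x + 1)^2

Step 2 — compute geometric multiplicities via the rank-nullity identity g(λ) = n − rank(A − λI):
  rank(A − (-1)·I) = 2, so dim ker(A − (-1)·I) = n − 2 = 1
  rank(A − (0)·I) = 2, so dim ker(A − (0)·I) = n − 2 = 1

Summary:
  λ = -1: algebraic multiplicity = 2, geometric multiplicity = 1
  λ = 0: algebraic multiplicity = 1, geometric multiplicity = 1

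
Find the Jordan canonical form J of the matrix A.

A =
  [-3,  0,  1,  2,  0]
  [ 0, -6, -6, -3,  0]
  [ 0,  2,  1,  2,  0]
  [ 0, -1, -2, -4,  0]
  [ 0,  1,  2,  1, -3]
J_2(-3) ⊕ J_2(-3) ⊕ J_1(-3)

The characteristic polynomial is
  det(x·I − A) = x^5 + 15*x^4 + 90*x^3 + 270*x^2 + 405*x + 243 = (x + 3)^5

Eigenvalues and multiplicities (the geometric multiplicity of λ is n − rank(A − λI), which equals the number of Jordan blocks for λ):
  λ = -3: algebraic multiplicity = 5, geometric multiplicity = 3

Determining the block sizes for each eigenvalue:
  λ = -3: with am = 5 and gm = 3, the partition is not yet determined (e.g. several partitions of 5 into 3 parts exist). Let N = A − (-3)·I. Computing rank(N^1) = 2, rank(N^2) = 0; the number of blocks of size ≥ j is rank(N^{j−1}) − rank(N^j), giving [3, 2]. So we have 2 block(s) of size 2, 1 block(s) of size 1 → block sizes [2, 2, 1]

Assembling the blocks gives a Jordan form
J =
  [-3,  1,  0,  0,  0]
  [ 0, -3,  0,  0,  0]
  [ 0,  0, -3,  1,  0]
  [ 0,  0,  0, -3,  0]
  [ 0,  0,  0,  0, -3]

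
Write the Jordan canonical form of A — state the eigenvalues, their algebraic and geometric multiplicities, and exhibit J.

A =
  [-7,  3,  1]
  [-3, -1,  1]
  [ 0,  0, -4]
J_2(-4) ⊕ J_1(-4)

The characteristic polynomial is
  det(x·I − A) = x^3 + 12*x^2 + 48*x + 64 = (x + 4)^3

Eigenvalues and multiplicities (the geometric multiplicity of λ is n − rank(A − λI), which equals the number of Jordan blocks for λ):
  λ = -4: algebraic multiplicity = 3, geometric multiplicity = 2

Determining the block sizes for each eigenvalue:
  λ = -4: 2 blocks summing to 3 forces exactly one block of size 2 and the rest size 1 → block sizes [2, 1]

Assembling the blocks gives a Jordan form
J =
  [-4,  1,  0]
  [ 0, -4,  0]
  [ 0,  0, -4]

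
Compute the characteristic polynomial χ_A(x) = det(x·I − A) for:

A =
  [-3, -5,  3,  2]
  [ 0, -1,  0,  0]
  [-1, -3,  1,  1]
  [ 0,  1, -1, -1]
x^4 + 4*x^3 + 6*x^2 + 4*x + 1

Expanding det(x·I − A) (e.g. by cofactor expansion or by noting that A is similar to its Jordan form J, which has the same characteristic polynomial as A) gives
  χ_A(x) = x^4 + 4*x^3 + 6*x^2 + 4*x + 1
which factors as (x + 1)^4. The eigenvalues (with algebraic multiplicities) are λ = -1 with multiplicity 4.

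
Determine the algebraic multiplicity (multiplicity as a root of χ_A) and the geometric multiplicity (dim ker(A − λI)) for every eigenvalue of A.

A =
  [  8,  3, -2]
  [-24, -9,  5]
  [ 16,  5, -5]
λ = -2: alg = 3, geom = 1

Step 1 — factor the characteristic polynomial to read off the algebraic multiplicities:
  χ_A(x) = (x + 2)^3

Step 2 — compute geometric multiplicities via the rank-nullity identity g(λ) = n − rank(A − λI):
  rank(A − (-2)·I) = 2, so dim ker(A − (-2)·I) = n − 2 = 1

Summary:
  λ = -2: algebraic multiplicity = 3, geometric multiplicity = 1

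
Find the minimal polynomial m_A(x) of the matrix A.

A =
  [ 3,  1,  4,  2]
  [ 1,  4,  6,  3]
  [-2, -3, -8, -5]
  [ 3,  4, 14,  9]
x^3 - 6*x^2 + 12*x - 8

The characteristic polynomial is χ_A(x) = (x - 2)^4, so the eigenvalues are known. The minimal polynomial is
  m_A(x) = Π_λ (x − λ)^{k_λ}
where k_λ is the size of the *largest* Jordan block for λ (equivalently, the smallest k with (A − λI)^k v = 0 for every generalised eigenvector v of λ).

  λ = 2: largest Jordan block has size 3, contributing (x − 2)^3

So m_A(x) = (x - 2)^3 = x^3 - 6*x^2 + 12*x - 8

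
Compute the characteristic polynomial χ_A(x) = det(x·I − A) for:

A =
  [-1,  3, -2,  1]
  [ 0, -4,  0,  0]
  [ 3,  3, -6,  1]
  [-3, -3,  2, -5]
x^4 + 16*x^3 + 96*x^2 + 256*x + 256

Expanding det(x·I − A) (e.g. by cofactor expansion or by noting that A is similar to its Jordan form J, which has the same characteristic polynomial as A) gives
  χ_A(x) = x^4 + 16*x^3 + 96*x^2 + 256*x + 256
which factors as (x + 4)^4. The eigenvalues (with algebraic multiplicities) are λ = -4 with multiplicity 4.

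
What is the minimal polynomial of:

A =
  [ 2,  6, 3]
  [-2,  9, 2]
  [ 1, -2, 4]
x^2 - 10*x + 25

The characteristic polynomial is χ_A(x) = (x - 5)^3, so the eigenvalues are known. The minimal polynomial is
  m_A(x) = Π_λ (x − λ)^{k_λ}
where k_λ is the size of the *largest* Jordan block for λ (equivalently, the smallest k with (A − λI)^k v = 0 for every generalised eigenvector v of λ).

  λ = 5: largest Jordan block has size 2, contributing (x − 5)^2

So m_A(x) = (x - 5)^2 = x^2 - 10*x + 25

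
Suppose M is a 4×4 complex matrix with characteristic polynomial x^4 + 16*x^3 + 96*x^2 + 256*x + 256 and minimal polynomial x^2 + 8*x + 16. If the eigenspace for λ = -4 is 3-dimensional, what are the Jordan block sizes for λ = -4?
Block sizes for λ = -4: [2, 1, 1]

Step 1 — from the characteristic polynomial, algebraic multiplicity of λ = -4 is 4. From dim ker(M − (-4)·I) = 3, there are exactly 3 Jordan blocks for λ = -4.
Step 2 — from the minimal polynomial, the factor (x + 4)^2 tells us the largest block for λ = -4 has size 2.
Step 3 — with total size 4, 3 blocks, and largest block 2, the block sizes (in nonincreasing order) are [2, 1, 1].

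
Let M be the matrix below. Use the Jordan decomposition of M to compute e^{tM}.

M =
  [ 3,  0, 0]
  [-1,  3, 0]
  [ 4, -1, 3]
e^{tM} =
  [exp(3*t), 0, 0]
  [-t*exp(3*t), exp(3*t), 0]
  [t^2*exp(3*t)/2 + 4*t*exp(3*t), -t*exp(3*t), exp(3*t)]

Strategy: write M = P · J · P⁻¹ where J is a Jordan canonical form, so e^{tM} = P · e^{tJ} · P⁻¹, and e^{tJ} can be computed block-by-block.

M has Jordan form
J =
  [3, 1, 0]
  [0, 3, 1]
  [0, 0, 3]
(up to reordering of blocks).

Per-block formulas:
  For a 3×3 Jordan block J_3(3): exp(t · J_3(3)) = e^(3t)·(I + t·N + (t^2/2)·N^2), where N is the 3×3 nilpotent shift.

After assembling e^{tJ} and conjugating by P, we get:

e^{tM} =
  [exp(3*t), 0, 0]
  [-t*exp(3*t), exp(3*t), 0]
  [t^2*exp(3*t)/2 + 4*t*exp(3*t), -t*exp(3*t), exp(3*t)]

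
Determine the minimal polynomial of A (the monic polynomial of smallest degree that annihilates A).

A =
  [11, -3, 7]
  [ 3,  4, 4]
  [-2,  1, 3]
x^3 - 18*x^2 + 108*x - 216

The characteristic polynomial is χ_A(x) = (x - 6)^3, so the eigenvalues are known. The minimal polynomial is
  m_A(x) = Π_λ (x − λ)^{k_λ}
where k_λ is the size of the *largest* Jordan block for λ (equivalently, the smallest k with (A − λI)^k v = 0 for every generalised eigenvector v of λ).

  λ = 6: largest Jordan block has size 3, contributing (x − 6)^3

So m_A(x) = (x - 6)^3 = x^3 - 18*x^2 + 108*x - 216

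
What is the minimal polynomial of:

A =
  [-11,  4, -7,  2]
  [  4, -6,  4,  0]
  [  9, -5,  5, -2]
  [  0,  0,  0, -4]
x^3 + 12*x^2 + 48*x + 64

The characteristic polynomial is χ_A(x) = (x + 4)^4, so the eigenvalues are known. The minimal polynomial is
  m_A(x) = Π_λ (x − λ)^{k_λ}
where k_λ is the size of the *largest* Jordan block for λ (equivalently, the smallest k with (A − λI)^k v = 0 for every generalised eigenvector v of λ).

  λ = -4: largest Jordan block has size 3, contributing (x + 4)^3

So m_A(x) = (x + 4)^3 = x^3 + 12*x^2 + 48*x + 64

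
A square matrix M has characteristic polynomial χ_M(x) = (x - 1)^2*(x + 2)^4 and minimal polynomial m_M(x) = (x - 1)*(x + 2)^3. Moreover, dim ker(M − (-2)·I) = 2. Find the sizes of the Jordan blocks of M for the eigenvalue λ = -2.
Block sizes for λ = -2: [3, 1]

Step 1 — from the characteristic polynomial, algebraic multiplicity of λ = -2 is 4. From dim ker(M − (-2)·I) = 2, there are exactly 2 Jordan blocks for λ = -2.
Step 2 — from the minimal polynomial, the factor (x + 2)^3 tells us the largest block for λ = -2 has size 3.
Step 3 — with total size 4, 2 blocks, and largest block 3, the block sizes (in nonincreasing order) are [3, 1].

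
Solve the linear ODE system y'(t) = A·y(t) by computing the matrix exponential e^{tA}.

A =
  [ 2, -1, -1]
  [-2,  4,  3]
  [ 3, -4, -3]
e^{tA} =
  [t*exp(t) + exp(t), -t*exp(t), -t*exp(t)]
  [t^2*exp(t)/2 - 2*t*exp(t), -t^2*exp(t)/2 + 3*t*exp(t) + exp(t), -t^2*exp(t)/2 + 3*t*exp(t)]
  [-t^2*exp(t)/2 + 3*t*exp(t), t^2*exp(t)/2 - 4*t*exp(t), t^2*exp(t)/2 - 4*t*exp(t) + exp(t)]

Strategy: write A = P · J · P⁻¹ where J is a Jordan canonical form, so e^{tA} = P · e^{tJ} · P⁻¹, and e^{tJ} can be computed block-by-block.

A has Jordan form
J =
  [1, 1, 0]
  [0, 1, 1]
  [0, 0, 1]
(up to reordering of blocks).

Per-block formulas:
  For a 3×3 Jordan block J_3(1): exp(t · J_3(1)) = e^(1t)·(I + t·N + (t^2/2)·N^2), where N is the 3×3 nilpotent shift.

After assembling e^{tJ} and conjugating by P, we get:

e^{tA} =
  [t*exp(t) + exp(t), -t*exp(t), -t*exp(t)]
  [t^2*exp(t)/2 - 2*t*exp(t), -t^2*exp(t)/2 + 3*t*exp(t) + exp(t), -t^2*exp(t)/2 + 3*t*exp(t)]
  [-t^2*exp(t)/2 + 3*t*exp(t), t^2*exp(t)/2 - 4*t*exp(t), t^2*exp(t)/2 - 4*t*exp(t) + exp(t)]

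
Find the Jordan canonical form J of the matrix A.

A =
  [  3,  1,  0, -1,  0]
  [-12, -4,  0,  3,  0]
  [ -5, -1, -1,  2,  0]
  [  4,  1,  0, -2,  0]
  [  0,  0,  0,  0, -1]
J_2(-1) ⊕ J_2(-1) ⊕ J_1(-1)

The characteristic polynomial is
  det(x·I − A) = x^5 + 5*x^4 + 10*x^3 + 10*x^2 + 5*x + 1 = (x + 1)^5

Eigenvalues and multiplicities (the geometric multiplicity of λ is n − rank(A − λI), which equals the number of Jordan blocks for λ):
  λ = -1: algebraic multiplicity = 5, geometric multiplicity = 3

Determining the block sizes for each eigenvalue:
  λ = -1: with am = 5 and gm = 3, the partition is not yet determined (e.g. several partitions of 5 into 3 parts exist). Let N = A − (-1)·I. Computing rank(N^1) = 2, rank(N^2) = 0; the number of blocks of size ≥ j is rank(N^{j−1}) − rank(N^j), giving [3, 2]. So we have 2 block(s) of size 2, 1 block(s) of size 1 → block sizes [2, 2, 1]

Assembling the blocks gives a Jordan form
J =
  [-1,  1,  0,  0,  0]
  [ 0, -1,  0,  0,  0]
  [ 0,  0, -1,  1,  0]
  [ 0,  0,  0, -1,  0]
  [ 0,  0,  0,  0, -1]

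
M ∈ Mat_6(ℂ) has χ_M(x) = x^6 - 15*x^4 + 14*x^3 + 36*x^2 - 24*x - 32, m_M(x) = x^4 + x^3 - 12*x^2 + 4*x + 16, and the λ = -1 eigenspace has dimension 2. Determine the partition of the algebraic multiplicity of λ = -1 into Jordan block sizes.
Block sizes for λ = -1: [1, 1]

Step 1 — from the characteristic polynomial, algebraic multiplicity of λ = -1 is 2. From dim ker(M − (-1)·I) = 2, there are exactly 2 Jordan blocks for λ = -1.
Step 2 — from the minimal polynomial, the factor (x + 1) tells us the largest block for λ = -1 has size 1.
Step 3 — with total size 2, 2 blocks, and largest block 1, the block sizes (in nonincreasing order) are [1, 1].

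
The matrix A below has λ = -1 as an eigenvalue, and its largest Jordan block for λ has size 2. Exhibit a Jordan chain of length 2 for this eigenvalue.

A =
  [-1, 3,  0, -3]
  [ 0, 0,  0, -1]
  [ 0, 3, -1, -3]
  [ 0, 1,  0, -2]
A Jordan chain for λ = -1 of length 2:
v_1 = (3, 1, 3, 1)ᵀ
v_2 = (0, 1, 0, 0)ᵀ

Let N = A − (-1)·I. We want v_2 with N^2 v_2 = 0 but N^1 v_2 ≠ 0; then v_{j-1} := N · v_j for j = 2, …, 2.

Pick v_2 = (0, 1, 0, 0)ᵀ.
Then v_1 = N · v_2 = (3, 1, 3, 1)ᵀ.

Sanity check: (A − (-1)·I) v_1 = (0, 0, 0, 0)ᵀ = 0. ✓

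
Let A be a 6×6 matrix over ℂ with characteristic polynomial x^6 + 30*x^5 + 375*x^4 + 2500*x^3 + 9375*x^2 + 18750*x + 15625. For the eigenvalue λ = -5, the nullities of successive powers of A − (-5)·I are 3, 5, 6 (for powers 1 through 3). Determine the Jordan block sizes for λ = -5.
Block sizes for λ = -5: [3, 2, 1]

From the dimensions of kernels of powers, the number of Jordan blocks of size at least j is d_j − d_{j−1} where d_j = dim ker(N^j) (with d_0 = 0). Computing the differences gives [3, 2, 1].
The number of blocks of size exactly k is (#blocks of size ≥ k) − (#blocks of size ≥ k + 1), so the partition is: 1 block(s) of size 1, 1 block(s) of size 2, 1 block(s) of size 3.
In nonincreasing order the block sizes are [3, 2, 1].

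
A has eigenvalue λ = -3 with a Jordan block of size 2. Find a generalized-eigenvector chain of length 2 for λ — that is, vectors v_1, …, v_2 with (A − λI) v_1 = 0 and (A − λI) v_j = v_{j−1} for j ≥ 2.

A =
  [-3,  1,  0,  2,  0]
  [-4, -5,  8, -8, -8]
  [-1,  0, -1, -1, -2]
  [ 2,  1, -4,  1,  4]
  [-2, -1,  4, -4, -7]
A Jordan chain for λ = -3 of length 2:
v_1 = (0, -4, -1, 2, -2)ᵀ
v_2 = (1, 0, 0, 0, 0)ᵀ

Let N = A − (-3)·I. We want v_2 with N^2 v_2 = 0 but N^1 v_2 ≠ 0; then v_{j-1} := N · v_j for j = 2, …, 2.

Pick v_2 = (1, 0, 0, 0, 0)ᵀ.
Then v_1 = N · v_2 = (0, -4, -1, 2, -2)ᵀ.

Sanity check: (A − (-3)·I) v_1 = (0, 0, 0, 0, 0)ᵀ = 0. ✓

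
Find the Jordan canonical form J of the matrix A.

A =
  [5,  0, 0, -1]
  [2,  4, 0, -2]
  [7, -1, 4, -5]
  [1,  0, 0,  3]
J_2(4) ⊕ J_2(4)

The characteristic polynomial is
  det(x·I − A) = x^4 - 16*x^3 + 96*x^2 - 256*x + 256 = (x - 4)^4

Eigenvalues and multiplicities (the geometric multiplicity of λ is n − rank(A − λI), which equals the number of Jordan blocks for λ):
  λ = 4: algebraic multiplicity = 4, geometric multiplicity = 2

Determining the block sizes for each eigenvalue:
  λ = 4: with am = 4 and gm = 2, the partition is not yet determined (e.g. several partitions of 4 into 2 parts exist). Let N = A − (4)·I. Computing rank(N^1) = 2, rank(N^2) = 0; the number of blocks of size ≥ j is rank(N^{j−1}) − rank(N^j), giving [2, 2]. So we have 2 block(s) of size 2 → block sizes [2, 2]

Assembling the blocks gives a Jordan form
J =
  [4, 1, 0, 0]
  [0, 4, 0, 0]
  [0, 0, 4, 1]
  [0, 0, 0, 4]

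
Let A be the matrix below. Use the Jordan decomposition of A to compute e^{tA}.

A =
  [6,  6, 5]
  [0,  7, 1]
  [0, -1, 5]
e^{tA} =
  [exp(6*t), t^2*exp(6*t)/2 + 6*t*exp(6*t), t^2*exp(6*t)/2 + 5*t*exp(6*t)]
  [0, t*exp(6*t) + exp(6*t), t*exp(6*t)]
  [0, -t*exp(6*t), -t*exp(6*t) + exp(6*t)]

Strategy: write A = P · J · P⁻¹ where J is a Jordan canonical form, so e^{tA} = P · e^{tJ} · P⁻¹, and e^{tJ} can be computed block-by-block.

A has Jordan form
J =
  [6, 1, 0]
  [0, 6, 1]
  [0, 0, 6]
(up to reordering of blocks).

Per-block formulas:
  For a 3×3 Jordan block J_3(6): exp(t · J_3(6)) = e^(6t)·(I + t·N + (t^2/2)·N^2), where N is the 3×3 nilpotent shift.

After assembling e^{tJ} and conjugating by P, we get:

e^{tA} =
  [exp(6*t), t^2*exp(6*t)/2 + 6*t*exp(6*t), t^2*exp(6*t)/2 + 5*t*exp(6*t)]
  [0, t*exp(6*t) + exp(6*t), t*exp(6*t)]
  [0, -t*exp(6*t), -t*exp(6*t) + exp(6*t)]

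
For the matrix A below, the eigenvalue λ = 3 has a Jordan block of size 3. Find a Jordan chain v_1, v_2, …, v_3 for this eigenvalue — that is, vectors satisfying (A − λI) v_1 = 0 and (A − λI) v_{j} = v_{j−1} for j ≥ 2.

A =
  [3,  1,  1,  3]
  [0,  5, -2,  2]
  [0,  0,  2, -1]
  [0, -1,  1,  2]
A Jordan chain for λ = 3 of length 3:
v_1 = (-1, 2, 1, -1)ᵀ
v_2 = (1, 2, 0, -1)ᵀ
v_3 = (0, 1, 0, 0)ᵀ

Let N = A − (3)·I. We want v_3 with N^3 v_3 = 0 but N^2 v_3 ≠ 0; then v_{j-1} := N · v_j for j = 3, …, 2.

Pick v_3 = (0, 1, 0, 0)ᵀ.
Then v_2 = N · v_3 = (1, 2, 0, -1)ᵀ.
Then v_1 = N · v_2 = (-1, 2, 1, -1)ᵀ.

Sanity check: (A − (3)·I) v_1 = (0, 0, 0, 0)ᵀ = 0. ✓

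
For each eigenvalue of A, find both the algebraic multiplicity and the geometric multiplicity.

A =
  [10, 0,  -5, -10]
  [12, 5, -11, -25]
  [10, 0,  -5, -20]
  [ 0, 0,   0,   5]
λ = 0: alg = 1, geom = 1; λ = 5: alg = 3, geom = 2

Step 1 — factor the characteristic polynomial to read off the algebraic multiplicities:
  χ_A(x) = x*(x - 5)^3

Step 2 — compute geometric multiplicities via the rank-nullity identity g(λ) = n − rank(A − λI):
  rank(A − (0)·I) = 3, so dim ker(A − (0)·I) = n − 3 = 1
  rank(A − (5)·I) = 2, so dim ker(A − (5)·I) = n − 2 = 2

Summary:
  λ = 0: algebraic multiplicity = 1, geometric multiplicity = 1
  λ = 5: algebraic multiplicity = 3, geometric multiplicity = 2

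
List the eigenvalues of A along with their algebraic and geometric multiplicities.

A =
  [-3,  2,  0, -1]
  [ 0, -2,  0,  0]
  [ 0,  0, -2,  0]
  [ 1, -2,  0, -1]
λ = -2: alg = 4, geom = 3

Step 1 — factor the characteristic polynomial to read off the algebraic multiplicities:
  χ_A(x) = (x + 2)^4

Step 2 — compute geometric multiplicities via the rank-nullity identity g(λ) = n − rank(A − λI):
  rank(A − (-2)·I) = 1, so dim ker(A − (-2)·I) = n − 1 = 3

Summary:
  λ = -2: algebraic multiplicity = 4, geometric multiplicity = 3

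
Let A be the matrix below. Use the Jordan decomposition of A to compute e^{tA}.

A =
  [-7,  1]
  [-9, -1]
e^{tA} =
  [-3*t*exp(-4*t) + exp(-4*t), t*exp(-4*t)]
  [-9*t*exp(-4*t), 3*t*exp(-4*t) + exp(-4*t)]

Strategy: write A = P · J · P⁻¹ where J is a Jordan canonical form, so e^{tA} = P · e^{tJ} · P⁻¹, and e^{tJ} can be computed block-by-block.

A has Jordan form
J =
  [-4,  1]
  [ 0, -4]
(up to reordering of blocks).

Per-block formulas:
  For a 2×2 Jordan block J_2(-4): exp(t · J_2(-4)) = e^(-4t)·(I + t·N), where N is the 2×2 nilpotent shift.

After assembling e^{tJ} and conjugating by P, we get:

e^{tA} =
  [-3*t*exp(-4*t) + exp(-4*t), t*exp(-4*t)]
  [-9*t*exp(-4*t), 3*t*exp(-4*t) + exp(-4*t)]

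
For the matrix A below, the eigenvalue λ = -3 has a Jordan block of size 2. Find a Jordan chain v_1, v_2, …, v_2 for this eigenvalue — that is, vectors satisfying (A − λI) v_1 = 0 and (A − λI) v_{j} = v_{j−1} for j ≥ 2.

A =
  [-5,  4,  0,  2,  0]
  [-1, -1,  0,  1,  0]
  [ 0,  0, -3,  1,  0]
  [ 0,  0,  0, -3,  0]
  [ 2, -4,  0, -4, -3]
A Jordan chain for λ = -3 of length 2:
v_1 = (-2, -1, 0, 0, 2)ᵀ
v_2 = (1, 0, 0, 0, 0)ᵀ

Let N = A − (-3)·I. We want v_2 with N^2 v_2 = 0 but N^1 v_2 ≠ 0; then v_{j-1} := N · v_j for j = 2, …, 2.

Pick v_2 = (1, 0, 0, 0, 0)ᵀ.
Then v_1 = N · v_2 = (-2, -1, 0, 0, 2)ᵀ.

Sanity check: (A − (-3)·I) v_1 = (0, 0, 0, 0, 0)ᵀ = 0. ✓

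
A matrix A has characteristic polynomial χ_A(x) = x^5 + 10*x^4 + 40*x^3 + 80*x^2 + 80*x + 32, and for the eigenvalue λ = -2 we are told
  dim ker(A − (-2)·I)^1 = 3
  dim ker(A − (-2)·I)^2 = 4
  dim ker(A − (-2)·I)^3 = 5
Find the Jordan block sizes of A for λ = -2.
Block sizes for λ = -2: [3, 1, 1]

From the dimensions of kernels of powers, the number of Jordan blocks of size at least j is d_j − d_{j−1} where d_j = dim ker(N^j) (with d_0 = 0). Computing the differences gives [3, 1, 1].
The number of blocks of size exactly k is (#blocks of size ≥ k) − (#blocks of size ≥ k + 1), so the partition is: 2 block(s) of size 1, 1 block(s) of size 3.
In nonincreasing order the block sizes are [3, 1, 1].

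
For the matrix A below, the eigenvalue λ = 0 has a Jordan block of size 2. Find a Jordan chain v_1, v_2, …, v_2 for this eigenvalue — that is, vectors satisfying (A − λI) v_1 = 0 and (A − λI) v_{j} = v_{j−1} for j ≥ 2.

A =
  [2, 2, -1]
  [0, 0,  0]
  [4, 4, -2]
A Jordan chain for λ = 0 of length 2:
v_1 = (2, 0, 4)ᵀ
v_2 = (1, 0, 0)ᵀ

Let N = A − (0)·I. We want v_2 with N^2 v_2 = 0 but N^1 v_2 ≠ 0; then v_{j-1} := N · v_j for j = 2, …, 2.

Pick v_2 = (1, 0, 0)ᵀ.
Then v_1 = N · v_2 = (2, 0, 4)ᵀ.

Sanity check: (A − (0)·I) v_1 = (0, 0, 0)ᵀ = 0. ✓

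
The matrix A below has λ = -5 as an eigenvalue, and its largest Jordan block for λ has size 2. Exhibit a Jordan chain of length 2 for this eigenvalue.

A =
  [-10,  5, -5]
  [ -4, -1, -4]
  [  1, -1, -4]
A Jordan chain for λ = -5 of length 2:
v_1 = (-5, -4, 1)ᵀ
v_2 = (1, 0, 0)ᵀ

Let N = A − (-5)·I. We want v_2 with N^2 v_2 = 0 but N^1 v_2 ≠ 0; then v_{j-1} := N · v_j for j = 2, …, 2.

Pick v_2 = (1, 0, 0)ᵀ.
Then v_1 = N · v_2 = (-5, -4, 1)ᵀ.

Sanity check: (A − (-5)·I) v_1 = (0, 0, 0)ᵀ = 0. ✓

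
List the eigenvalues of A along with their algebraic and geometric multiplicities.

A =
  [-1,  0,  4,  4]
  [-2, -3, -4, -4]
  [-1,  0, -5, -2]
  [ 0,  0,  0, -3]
λ = -3: alg = 4, geom = 3

Step 1 — factor the characteristic polynomial to read off the algebraic multiplicities:
  χ_A(x) = (x + 3)^4

Step 2 — compute geometric multiplicities via the rank-nullity identity g(λ) = n − rank(A − λI):
  rank(A − (-3)·I) = 1, so dim ker(A − (-3)·I) = n − 1 = 3

Summary:
  λ = -3: algebraic multiplicity = 4, geometric multiplicity = 3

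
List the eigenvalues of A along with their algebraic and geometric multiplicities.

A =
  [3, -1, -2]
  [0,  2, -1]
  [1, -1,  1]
λ = 2: alg = 3, geom = 1

Step 1 — factor the characteristic polynomial to read off the algebraic multiplicities:
  χ_A(x) = (x - 2)^3

Step 2 — compute geometric multiplicities via the rank-nullity identity g(λ) = n − rank(A − λI):
  rank(A − (2)·I) = 2, so dim ker(A − (2)·I) = n − 2 = 1

Summary:
  λ = 2: algebraic multiplicity = 3, geometric multiplicity = 1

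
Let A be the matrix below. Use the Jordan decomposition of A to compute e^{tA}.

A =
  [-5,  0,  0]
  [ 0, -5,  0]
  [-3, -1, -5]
e^{tA} =
  [exp(-5*t), 0, 0]
  [0, exp(-5*t), 0]
  [-3*t*exp(-5*t), -t*exp(-5*t), exp(-5*t)]

Strategy: write A = P · J · P⁻¹ where J is a Jordan canonical form, so e^{tA} = P · e^{tJ} · P⁻¹, and e^{tJ} can be computed block-by-block.

A has Jordan form
J =
  [-5,  1,  0]
  [ 0, -5,  0]
  [ 0,  0, -5]
(up to reordering of blocks).

Per-block formulas:
  For a 1×1 block at λ = -5: exp(t · [-5]) = [e^(-5t)].
  For a 2×2 Jordan block J_2(-5): exp(t · J_2(-5)) = e^(-5t)·(I + t·N), where N is the 2×2 nilpotent shift.

After assembling e^{tJ} and conjugating by P, we get:

e^{tA} =
  [exp(-5*t), 0, 0]
  [0, exp(-5*t), 0]
  [-3*t*exp(-5*t), -t*exp(-5*t), exp(-5*t)]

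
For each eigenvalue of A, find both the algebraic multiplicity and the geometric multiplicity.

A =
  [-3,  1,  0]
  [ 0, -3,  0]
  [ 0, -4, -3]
λ = -3: alg = 3, geom = 2

Step 1 — factor the characteristic polynomial to read off the algebraic multiplicities:
  χ_A(x) = (x + 3)^3

Step 2 — compute geometric multiplicities via the rank-nullity identity g(λ) = n − rank(A − λI):
  rank(A − (-3)·I) = 1, so dim ker(A − (-3)·I) = n − 1 = 2

Summary:
  λ = -3: algebraic multiplicity = 3, geometric multiplicity = 2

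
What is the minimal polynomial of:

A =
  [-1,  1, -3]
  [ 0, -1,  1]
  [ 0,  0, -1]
x^3 + 3*x^2 + 3*x + 1

The characteristic polynomial is χ_A(x) = (x + 1)^3, so the eigenvalues are known. The minimal polynomial is
  m_A(x) = Π_λ (x − λ)^{k_λ}
where k_λ is the size of the *largest* Jordan block for λ (equivalently, the smallest k with (A − λI)^k v = 0 for every generalised eigenvector v of λ).

  λ = -1: largest Jordan block has size 3, contributing (x + 1)^3

So m_A(x) = (x + 1)^3 = x^3 + 3*x^2 + 3*x + 1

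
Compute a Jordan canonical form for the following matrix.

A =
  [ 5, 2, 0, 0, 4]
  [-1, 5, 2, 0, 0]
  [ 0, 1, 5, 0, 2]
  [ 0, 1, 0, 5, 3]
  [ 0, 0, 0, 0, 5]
J_3(5) ⊕ J_2(5)

The characteristic polynomial is
  det(x·I − A) = x^5 - 25*x^4 + 250*x^3 - 1250*x^2 + 3125*x - 3125 = (x - 5)^5

Eigenvalues and multiplicities (the geometric multiplicity of λ is n − rank(A − λI), which equals the number of Jordan blocks for λ):
  λ = 5: algebraic multiplicity = 5, geometric multiplicity = 2

Determining the block sizes for each eigenvalue:
  λ = 5: with am = 5 and gm = 2, the partition is not yet determined (e.g. several partitions of 5 into 2 parts exist). Let N = A − (5)·I. Computing rank(N^1) = 3, rank(N^2) = 1, rank(N^3) = 0; the number of blocks of size ≥ j is rank(N^{j−1}) − rank(N^j), giving [2, 2, 1]. So we have 1 block(s) of size 3, 1 block(s) of size 2 → block sizes [3, 2]

Assembling the blocks gives a Jordan form
J =
  [5, 1, 0, 0, 0]
  [0, 5, 1, 0, 0]
  [0, 0, 5, 0, 0]
  [0, 0, 0, 5, 1]
  [0, 0, 0, 0, 5]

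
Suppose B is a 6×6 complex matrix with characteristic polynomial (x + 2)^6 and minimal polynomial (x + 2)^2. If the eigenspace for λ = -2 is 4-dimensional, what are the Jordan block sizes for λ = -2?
Block sizes for λ = -2: [2, 2, 1, 1]

Step 1 — from the characteristic polynomial, algebraic multiplicity of λ = -2 is 6. From dim ker(B − (-2)·I) = 4, there are exactly 4 Jordan blocks for λ = -2.
Step 2 — from the minimal polynomial, the factor (x + 2)^2 tells us the largest block for λ = -2 has size 2.
Step 3 — with total size 6, 4 blocks, and largest block 2, the block sizes (in nonincreasing order) are [2, 2, 1, 1].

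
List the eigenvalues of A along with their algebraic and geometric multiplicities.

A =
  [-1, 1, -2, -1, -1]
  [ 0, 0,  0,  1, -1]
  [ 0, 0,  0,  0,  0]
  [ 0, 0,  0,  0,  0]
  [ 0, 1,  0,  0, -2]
λ = -1: alg = 3, geom = 2; λ = 0: alg = 2, geom = 2

Step 1 — factor the characteristic polynomial to read off the algebraic multiplicities:
  χ_A(x) = x^2*(x + 1)^3

Step 2 — compute geometric multiplicities via the rank-nullity identity g(λ) = n − rank(A − λI):
  rank(A − (-1)·I) = 3, so dim ker(A − (-1)·I) = n − 3 = 2
  rank(A − (0)·I) = 3, so dim ker(A − (0)·I) = n − 3 = 2

Summary:
  λ = -1: algebraic multiplicity = 3, geometric multiplicity = 2
  λ = 0: algebraic multiplicity = 2, geometric multiplicity = 2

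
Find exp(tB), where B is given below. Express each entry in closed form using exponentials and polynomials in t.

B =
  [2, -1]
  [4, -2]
e^{tB} =
  [2*t + 1, -t]
  [4*t, 1 - 2*t]

Strategy: write B = P · J · P⁻¹ where J is a Jordan canonical form, so e^{tB} = P · e^{tJ} · P⁻¹, and e^{tJ} can be computed block-by-block.

B has Jordan form
J =
  [0, 1]
  [0, 0]
(up to reordering of blocks).

Per-block formulas:
  For a 2×2 Jordan block J_2(0): exp(t · J_2(0)) = e^(0t)·(I + t·N), where N is the 2×2 nilpotent shift.

After assembling e^{tJ} and conjugating by P, we get:

e^{tB} =
  [2*t + 1, -t]
  [4*t, 1 - 2*t]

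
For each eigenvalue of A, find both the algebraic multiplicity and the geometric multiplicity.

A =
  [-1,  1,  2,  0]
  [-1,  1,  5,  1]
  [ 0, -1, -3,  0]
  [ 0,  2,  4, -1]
λ = -1: alg = 4, geom = 2

Step 1 — factor the characteristic polynomial to read off the algebraic multiplicities:
  χ_A(x) = (x + 1)^4

Step 2 — compute geometric multiplicities via the rank-nullity identity g(λ) = n − rank(A − λI):
  rank(A − (-1)·I) = 2, so dim ker(A − (-1)·I) = n − 2 = 2

Summary:
  λ = -1: algebraic multiplicity = 4, geometric multiplicity = 2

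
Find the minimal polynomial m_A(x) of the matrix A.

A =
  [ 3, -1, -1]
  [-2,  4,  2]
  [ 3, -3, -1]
x^2 - 4*x + 4

The characteristic polynomial is χ_A(x) = (x - 2)^3, so the eigenvalues are known. The minimal polynomial is
  m_A(x) = Π_λ (x − λ)^{k_λ}
where k_λ is the size of the *largest* Jordan block for λ (equivalently, the smallest k with (A − λI)^k v = 0 for every generalised eigenvector v of λ).

  λ = 2: largest Jordan block has size 2, contributing (x − 2)^2

So m_A(x) = (x - 2)^2 = x^2 - 4*x + 4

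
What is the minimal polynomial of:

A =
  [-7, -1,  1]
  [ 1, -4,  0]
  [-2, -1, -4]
x^3 + 15*x^2 + 75*x + 125

The characteristic polynomial is χ_A(x) = (x + 5)^3, so the eigenvalues are known. The minimal polynomial is
  m_A(x) = Π_λ (x − λ)^{k_λ}
where k_λ is the size of the *largest* Jordan block for λ (equivalently, the smallest k with (A − λI)^k v = 0 for every generalised eigenvector v of λ).

  λ = -5: largest Jordan block has size 3, contributing (x + 5)^3

So m_A(x) = (x + 5)^3 = x^3 + 15*x^2 + 75*x + 125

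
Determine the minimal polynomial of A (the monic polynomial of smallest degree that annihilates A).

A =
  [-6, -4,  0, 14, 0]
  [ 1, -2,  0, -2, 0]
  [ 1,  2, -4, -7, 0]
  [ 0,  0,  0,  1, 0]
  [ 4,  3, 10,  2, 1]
x^3 + 7*x^2 + 8*x - 16

The characteristic polynomial is χ_A(x) = (x - 1)^2*(x + 4)^3, so the eigenvalues are known. The minimal polynomial is
  m_A(x) = Π_λ (x − λ)^{k_λ}
where k_λ is the size of the *largest* Jordan block for λ (equivalently, the smallest k with (A − λI)^k v = 0 for every generalised eigenvector v of λ).

  λ = -4: largest Jordan block has size 2, contributing (x + 4)^2
  λ = 1: largest Jordan block has size 1, contributing (x − 1)

So m_A(x) = (x - 1)*(x + 4)^2 = x^3 + 7*x^2 + 8*x - 16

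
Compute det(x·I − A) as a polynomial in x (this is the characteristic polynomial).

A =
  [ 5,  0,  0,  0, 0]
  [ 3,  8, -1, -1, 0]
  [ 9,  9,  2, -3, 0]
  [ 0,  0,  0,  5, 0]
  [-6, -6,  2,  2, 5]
x^5 - 25*x^4 + 250*x^3 - 1250*x^2 + 3125*x - 3125

Expanding det(x·I − A) (e.g. by cofactor expansion or by noting that A is similar to its Jordan form J, which has the same characteristic polynomial as A) gives
  χ_A(x) = x^5 - 25*x^4 + 250*x^3 - 1250*x^2 + 3125*x - 3125
which factors as (x - 5)^5. The eigenvalues (with algebraic multiplicities) are λ = 5 with multiplicity 5.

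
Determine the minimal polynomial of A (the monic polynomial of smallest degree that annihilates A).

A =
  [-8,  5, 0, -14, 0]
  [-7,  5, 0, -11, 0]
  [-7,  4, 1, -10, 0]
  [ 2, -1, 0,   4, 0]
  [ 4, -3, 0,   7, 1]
x^4 - 2*x^3 + x^2

The characteristic polynomial is χ_A(x) = x^2*(x - 1)^3, so the eigenvalues are known. The minimal polynomial is
  m_A(x) = Π_λ (x − λ)^{k_λ}
where k_λ is the size of the *largest* Jordan block for λ (equivalently, the smallest k with (A − λI)^k v = 0 for every generalised eigenvector v of λ).

  λ = 0: largest Jordan block has size 2, contributing (x − 0)^2
  λ = 1: largest Jordan block has size 2, contributing (x − 1)^2

So m_A(x) = x^2*(x - 1)^2 = x^4 - 2*x^3 + x^2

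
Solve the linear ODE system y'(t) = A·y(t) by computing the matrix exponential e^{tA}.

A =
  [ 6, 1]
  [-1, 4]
e^{tA} =
  [t*exp(5*t) + exp(5*t), t*exp(5*t)]
  [-t*exp(5*t), -t*exp(5*t) + exp(5*t)]

Strategy: write A = P · J · P⁻¹ where J is a Jordan canonical form, so e^{tA} = P · e^{tJ} · P⁻¹, and e^{tJ} can be computed block-by-block.

A has Jordan form
J =
  [5, 1]
  [0, 5]
(up to reordering of blocks).

Per-block formulas:
  For a 2×2 Jordan block J_2(5): exp(t · J_2(5)) = e^(5t)·(I + t·N), where N is the 2×2 nilpotent shift.

After assembling e^{tJ} and conjugating by P, we get:

e^{tA} =
  [t*exp(5*t) + exp(5*t), t*exp(5*t)]
  [-t*exp(5*t), -t*exp(5*t) + exp(5*t)]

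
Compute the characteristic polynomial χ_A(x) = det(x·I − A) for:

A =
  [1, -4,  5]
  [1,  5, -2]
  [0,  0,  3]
x^3 - 9*x^2 + 27*x - 27

Expanding det(x·I − A) (e.g. by cofactor expansion or by noting that A is similar to its Jordan form J, which has the same characteristic polynomial as A) gives
  χ_A(x) = x^3 - 9*x^2 + 27*x - 27
which factors as (x - 3)^3. The eigenvalues (with algebraic multiplicities) are λ = 3 with multiplicity 3.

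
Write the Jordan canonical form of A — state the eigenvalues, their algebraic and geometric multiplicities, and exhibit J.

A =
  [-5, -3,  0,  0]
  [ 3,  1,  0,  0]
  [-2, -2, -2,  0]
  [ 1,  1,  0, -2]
J_2(-2) ⊕ J_1(-2) ⊕ J_1(-2)

The characteristic polynomial is
  det(x·I − A) = x^4 + 8*x^3 + 24*x^2 + 32*x + 16 = (x + 2)^4

Eigenvalues and multiplicities (the geometric multiplicity of λ is n − rank(A − λI), which equals the number of Jordan blocks for λ):
  λ = -2: algebraic multiplicity = 4, geometric multiplicity = 3

Determining the block sizes for each eigenvalue:
  λ = -2: 3 blocks summing to 4 forces exactly one block of size 2 and the rest size 1 → block sizes [2, 1, 1]

Assembling the blocks gives a Jordan form
J =
  [-2,  1,  0,  0]
  [ 0, -2,  0,  0]
  [ 0,  0, -2,  0]
  [ 0,  0,  0, -2]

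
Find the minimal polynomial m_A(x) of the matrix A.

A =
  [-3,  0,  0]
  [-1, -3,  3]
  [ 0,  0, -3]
x^2 + 6*x + 9

The characteristic polynomial is χ_A(x) = (x + 3)^3, so the eigenvalues are known. The minimal polynomial is
  m_A(x) = Π_λ (x − λ)^{k_λ}
where k_λ is the size of the *largest* Jordan block for λ (equivalently, the smallest k with (A − λI)^k v = 0 for every generalised eigenvector v of λ).

  λ = -3: largest Jordan block has size 2, contributing (x + 3)^2

So m_A(x) = (x + 3)^2 = x^2 + 6*x + 9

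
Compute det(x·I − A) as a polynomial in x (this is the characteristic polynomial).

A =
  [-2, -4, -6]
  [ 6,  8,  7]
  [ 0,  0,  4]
x^3 - 10*x^2 + 32*x - 32

Expanding det(x·I − A) (e.g. by cofactor expansion or by noting that A is similar to its Jordan form J, which has the same characteristic polynomial as A) gives
  χ_A(x) = x^3 - 10*x^2 + 32*x - 32
which factors as (x - 4)^2*(x - 2). The eigenvalues (with algebraic multiplicities) are λ = 2 with multiplicity 1, λ = 4 with multiplicity 2.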